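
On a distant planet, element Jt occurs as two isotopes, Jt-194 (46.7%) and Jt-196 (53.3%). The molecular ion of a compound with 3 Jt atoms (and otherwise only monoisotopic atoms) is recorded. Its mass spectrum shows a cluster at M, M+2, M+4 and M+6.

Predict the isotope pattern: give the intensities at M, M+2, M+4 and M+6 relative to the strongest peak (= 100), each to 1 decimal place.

Each Jt atom is independently Jt-194 (p = 0.467) or Jt-196 (q = 0.533); the cluster is the binomial expansion (p + q)^3.
P(M) = 0.467^3 = 0.101848
P(M+2) = 3 × 0.467^2 × 0.533^1 = 0.348724
P(M+4) = 3 × 0.467^1 × 0.533^2 = 0.398009
P(M+6) = 0.533^3 = 0.151419
The M+4 peak is largest (0.398009); scaling to 100 gives 25.6 : 87.6 : 100.0 : 38.0.

25.6 : 87.6 : 100.0 : 38.0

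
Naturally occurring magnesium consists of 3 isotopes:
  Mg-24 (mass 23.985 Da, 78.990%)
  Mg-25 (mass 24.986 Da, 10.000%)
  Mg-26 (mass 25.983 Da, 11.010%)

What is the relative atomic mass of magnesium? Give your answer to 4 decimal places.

24.3051 Da

The abundance-weighted mean is 0.78990 × 23.985 + 0.10000 × 24.986 + 0.11010 × 25.983
= 18.94575 + 2.49860 + 2.86073 = 24.30508 Da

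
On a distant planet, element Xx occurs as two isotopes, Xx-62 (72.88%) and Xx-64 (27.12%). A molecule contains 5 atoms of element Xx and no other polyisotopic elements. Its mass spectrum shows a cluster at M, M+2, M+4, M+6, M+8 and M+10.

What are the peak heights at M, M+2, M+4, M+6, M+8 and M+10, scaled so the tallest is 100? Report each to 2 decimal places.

The 5 Xx atoms are independent, so intensities follow the terms of (0.7288 + 0.2712)^5.
P(M) = 0.7288^5 = 0.205609
P(M+2) = 5 × 0.7288^4 × 0.2712^1 = 0.382554
P(M+4) = 10 × 0.7288^3 × 0.2712^2 = 0.284711
P(M+6) = 10 × 0.7288^2 × 0.2712^3 = 0.105946
P(M+8) = 5 × 0.7288^1 × 0.2712^4 = 0.019712
P(M+10) = 0.2712^5 = 0.001467
The M+2 peak is largest (0.382554); scaling to 100 gives 53.75 : 100.00 : 74.42 : 27.69 : 5.15 : 0.38.

53.75 : 100.00 : 74.42 : 27.69 : 5.15 : 0.38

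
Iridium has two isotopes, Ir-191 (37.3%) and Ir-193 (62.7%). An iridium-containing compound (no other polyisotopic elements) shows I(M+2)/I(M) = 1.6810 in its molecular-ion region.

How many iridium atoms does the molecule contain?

For n independent Ir atoms, I(M+2)/I(M) = n · (abundance Ir-193) / (abundance Ir-191) = n · 0.627/0.373.
n = 1.6810 × 0.373/0.627 = 1.00 ≈ 1

1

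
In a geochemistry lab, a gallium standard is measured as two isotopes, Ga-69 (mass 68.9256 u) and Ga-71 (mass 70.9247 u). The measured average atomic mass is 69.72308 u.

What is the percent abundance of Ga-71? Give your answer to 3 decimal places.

39.892%

Writing the weighted mean with unknown fraction x of Ga-69:
68.9256·x + 70.9247·(1 − x) = 69.72308
(68.9256 − 70.9247)·x = 69.72308 − 70.9247
x = -1.20162 / -1.9991 = 0.60108 → 60.108% Ga-69, 39.892% Ga-71.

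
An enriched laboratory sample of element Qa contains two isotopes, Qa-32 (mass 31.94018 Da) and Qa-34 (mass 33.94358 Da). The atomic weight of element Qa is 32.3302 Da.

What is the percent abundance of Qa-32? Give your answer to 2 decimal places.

Let x be the fractional abundance of Qa-32; then Qa-34 has abundance 1 − x.
31.94018·x + 33.94358·(1 − x) = 32.3302
(31.94018 − 33.94358)·x = 32.3302 − 33.94358
x = -1.61338 / -2.00340 = 0.80532 → 80.53% Qa-32, 19.47% Qa-34.

80.53%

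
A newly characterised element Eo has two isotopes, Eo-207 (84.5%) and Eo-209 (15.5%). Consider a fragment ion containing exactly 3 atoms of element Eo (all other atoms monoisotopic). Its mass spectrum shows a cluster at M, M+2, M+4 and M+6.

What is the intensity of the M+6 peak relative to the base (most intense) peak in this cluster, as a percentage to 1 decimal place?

0.6%

Term probabilities: M 0.6034, M+2 0.3320, M+4 0.0609, M+6 0.0037. Base peak = M.
P(M) = C(3,0) × 0.845^3 × 0.155^0 = 1 × 0.60335112 × 1.0000 = 0.603351 (base)
P(M+6) = C(3,3) × 0.845^0 × 0.155^3 = 1 × 1.0000 × 0.00372388 = 0.003724
Relative intensity = 0.003724 / 0.603351 × 100 = 0.6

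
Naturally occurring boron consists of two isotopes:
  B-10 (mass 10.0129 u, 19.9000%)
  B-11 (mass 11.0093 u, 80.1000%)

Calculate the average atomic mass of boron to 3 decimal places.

10.811 u

The abundance-weighted mean is 0.199000 × 10.0129 + 0.801000 × 11.0093
= 1.99257 + 8.81845 = 10.81102 u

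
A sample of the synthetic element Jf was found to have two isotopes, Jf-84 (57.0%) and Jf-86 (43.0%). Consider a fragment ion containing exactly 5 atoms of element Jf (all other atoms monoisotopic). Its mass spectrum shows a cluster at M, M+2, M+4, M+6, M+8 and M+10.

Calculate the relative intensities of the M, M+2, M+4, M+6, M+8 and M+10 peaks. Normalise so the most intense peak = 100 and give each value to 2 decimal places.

Each Jf atom is independently Jf-84 (p = 0.570) or Jf-86 (q = 0.430); the cluster is the binomial expansion (p + q)^5.
P(M) = 0.570^5 = 0.060169
P(M+2) = 5 × 0.570^4 × 0.430^1 = 0.226954
P(M+4) = 10 × 0.570^3 × 0.430^2 = 0.342422
P(M+6) = 10 × 0.570^2 × 0.430^3 = 0.258318
P(M+8) = 5 × 0.570^1 × 0.430^4 = 0.097436
P(M+10) = 0.430^5 = 0.014701
The M+4 peak is largest (0.342422); scaling to 100 gives 17.57 : 66.28 : 100.00 : 75.44 : 28.45 : 4.29.

17.57 : 66.28 : 100.00 : 75.44 : 28.45 : 4.29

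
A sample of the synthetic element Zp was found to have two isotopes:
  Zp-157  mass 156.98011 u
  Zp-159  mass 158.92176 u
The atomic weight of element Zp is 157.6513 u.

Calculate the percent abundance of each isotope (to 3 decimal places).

Zp-157: 65.432%, Zp-159: 34.568%

With x = fraction of Zp-157 (so Zp-159 is 1 − x):
156.98011·x + 158.92176·(1 − x) = 157.6513
(156.98011 − 158.92176)·x = 157.6513 − 158.92176
x = -1.27046 / -1.94165 = 0.65432 → 65.432% Zp-157, 34.568% Zp-159.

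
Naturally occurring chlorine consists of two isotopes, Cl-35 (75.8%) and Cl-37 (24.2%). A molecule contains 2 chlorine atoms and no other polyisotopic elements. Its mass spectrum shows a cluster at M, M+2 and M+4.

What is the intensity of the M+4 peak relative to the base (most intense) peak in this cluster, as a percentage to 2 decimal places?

Term probabilities: M 0.5746, M+2 0.3669, M+4 0.0586. Base peak = M.
P(M) = C(2,0) × 0.758^2 × 0.242^0 = 1 × 0.574564 × 1.0000 = 0.574564 (base)
P(M+4) = C(2,2) × 0.758^0 × 0.242^2 = 1 × 1.0000 × 0.058564 = 0.058564
Relative intensity = 0.058564 / 0.574564 × 100 = 10.19

10.19%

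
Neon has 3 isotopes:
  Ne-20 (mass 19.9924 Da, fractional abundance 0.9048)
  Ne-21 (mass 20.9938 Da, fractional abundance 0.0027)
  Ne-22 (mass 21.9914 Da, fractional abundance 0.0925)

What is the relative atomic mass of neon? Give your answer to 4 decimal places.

20.1800 Da

Average mass = Σ (abundance × isotope mass) = 0.9048 × 19.9924 + 0.0027 × 20.9938 + 0.0925 × 21.9914
= 18.08912 + 0.05668 + 2.03420 = 20.18000 Da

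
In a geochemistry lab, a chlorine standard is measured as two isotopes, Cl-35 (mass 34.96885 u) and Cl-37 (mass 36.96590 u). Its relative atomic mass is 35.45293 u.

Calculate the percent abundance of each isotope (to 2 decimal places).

Let x be the fractional abundance of Cl-35; then Cl-37 has abundance 1 − x.
34.96885·x + 36.96590·(1 − x) = 35.45293
(34.96885 − 36.96590)·x = 35.45293 − 36.96590
x = -1.51297 / -1.99705 = 0.75760 → 75.76% Cl-35, 24.24% Cl-37.

Cl-35: 75.76%, Cl-37: 24.24%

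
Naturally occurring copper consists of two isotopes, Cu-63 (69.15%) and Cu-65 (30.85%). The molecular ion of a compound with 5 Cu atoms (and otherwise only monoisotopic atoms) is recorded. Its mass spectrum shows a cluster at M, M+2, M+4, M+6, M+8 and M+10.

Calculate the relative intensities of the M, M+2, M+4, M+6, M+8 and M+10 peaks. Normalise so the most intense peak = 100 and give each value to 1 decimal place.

The 5 Cu atoms are independent, so intensities follow the terms of (0.6915 + 0.3085)^5.
P(M) = 0.6915^5 = 0.158111
P(M+2) = 5 × 0.6915^4 × 0.3085^1 = 0.352691
P(M+4) = 10 × 0.6915^3 × 0.3085^2 = 0.314693
P(M+6) = 10 × 0.6915^2 × 0.3085^3 = 0.140394
P(M+8) = 5 × 0.6915^1 × 0.3085^4 = 0.031317
P(M+10) = 0.3085^5 = 0.002794
The M+2 peak is largest (0.352691); scaling to 100 gives 44.8 : 100.0 : 89.2 : 39.8 : 8.9 : 0.8.

44.8 : 100.0 : 89.2 : 39.8 : 8.9 : 0.8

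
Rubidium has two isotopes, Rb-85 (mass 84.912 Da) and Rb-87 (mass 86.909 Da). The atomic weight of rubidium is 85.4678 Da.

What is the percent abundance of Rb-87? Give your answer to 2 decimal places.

With x = fraction of Rb-85 (so Rb-87 is 1 − x):
84.912·x + 86.909·(1 − x) = 85.4678
(84.912 − 86.909)·x = 85.4678 − 86.909
x = -1.4412 / -1.997 = 0.72168 → 72.17% Rb-85, 27.83% Rb-87.

27.83%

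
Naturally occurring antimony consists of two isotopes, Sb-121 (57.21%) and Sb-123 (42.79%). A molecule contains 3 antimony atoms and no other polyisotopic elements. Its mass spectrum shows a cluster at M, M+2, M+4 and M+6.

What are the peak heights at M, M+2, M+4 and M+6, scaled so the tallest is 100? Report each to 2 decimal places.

44.57 : 100.00 : 74.79 : 18.65

The 3 Sb atoms are independent, so intensities follow the terms of (0.5721 + 0.4279)^3.
P(M) = 0.5721^3 = 0.187247
P(M+2) = 3 × 0.5721^2 × 0.4279^1 = 0.420153
P(M+4) = 3 × 0.5721^1 × 0.4279^2 = 0.314252
P(M+6) = 0.4279^3 = 0.078348
The M+2 peak is largest (0.420153); scaling to 100 gives 44.57 : 100.00 : 74.79 : 18.65.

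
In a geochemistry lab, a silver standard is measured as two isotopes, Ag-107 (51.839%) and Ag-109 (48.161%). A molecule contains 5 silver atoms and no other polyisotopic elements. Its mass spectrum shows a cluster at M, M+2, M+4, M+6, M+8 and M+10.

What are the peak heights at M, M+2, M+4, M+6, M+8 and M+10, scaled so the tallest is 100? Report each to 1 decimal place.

11.6 : 53.8 : 100.0 : 92.9 : 43.2 : 8.0

Expanding (0.51839 + 0.48161)^5:
P(M) = 0.51839^5 = 0.037435
P(M+2) = 5 × 0.51839^4 × 0.48161^1 = 0.173897
P(M+4) = 10 × 0.51839^3 × 0.48161^2 = 0.323118
P(M+6) = 10 × 0.51839^2 × 0.48161^3 = 0.300192
P(M+8) = 5 × 0.51839^1 × 0.48161^4 = 0.139447
P(M+10) = 0.48161^5 = 0.025911
The M+4 peak is largest (0.323118); scaling to 100 gives 11.6 : 53.8 : 100.0 : 92.9 : 43.2 : 8.0.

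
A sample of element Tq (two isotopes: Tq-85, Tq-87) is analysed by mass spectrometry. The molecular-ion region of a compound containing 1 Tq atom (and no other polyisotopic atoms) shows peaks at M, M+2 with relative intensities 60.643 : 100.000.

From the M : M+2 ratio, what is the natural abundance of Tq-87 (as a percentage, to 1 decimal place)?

62.2%

Write p for the Tq-85 fraction. I(M+2)/I(M) = [C(1,1)·p^0·(1−p)] / p^1 = 1·(1−p)/p = 100.000/60.643 = 1.6490
(1−p)/p = 1.6490/1 = 1.6490  ⇒  p = 1/(1 + 1.6490) = 0.3775
Tq-85: 37.8%, Tq-87: 62.2%.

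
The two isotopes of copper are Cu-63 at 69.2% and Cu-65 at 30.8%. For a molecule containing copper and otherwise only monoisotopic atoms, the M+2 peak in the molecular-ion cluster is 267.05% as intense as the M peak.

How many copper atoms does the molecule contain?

For n independent Cu atoms, I(M+2)/I(M) = n · (abundance Cu-65) / (abundance Cu-63) = n · 0.308/0.692.
n = 2.6705 × 0.692/0.308 = 6.00 ≈ 6

6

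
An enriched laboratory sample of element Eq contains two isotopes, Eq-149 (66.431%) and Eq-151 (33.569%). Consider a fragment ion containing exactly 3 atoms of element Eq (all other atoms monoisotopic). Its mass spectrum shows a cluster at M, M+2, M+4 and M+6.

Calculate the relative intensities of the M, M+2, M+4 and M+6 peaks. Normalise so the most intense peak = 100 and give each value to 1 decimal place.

66.0 : 100.0 : 50.5 : 8.5

The 3 Eq atoms are independent, so intensities follow the terms of (0.66431 + 0.33569)^3.
P(M) = 0.66431^3 = 0.293165
P(M+2) = 3 × 0.66431^2 × 0.33569^1 = 0.444428
P(M+4) = 3 × 0.66431^1 × 0.33569^2 = 0.224579
P(M+6) = 0.33569^3 = 0.037828
The M+2 peak is largest (0.444428); scaling to 100 gives 66.0 : 100.0 : 50.5 : 8.5.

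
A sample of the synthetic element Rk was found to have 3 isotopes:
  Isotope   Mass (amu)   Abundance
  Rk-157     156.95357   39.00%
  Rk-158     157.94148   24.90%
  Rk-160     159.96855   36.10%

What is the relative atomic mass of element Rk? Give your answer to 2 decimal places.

The abundance-weighted mean is 0.3900 × 156.95357 + 0.2490 × 157.94148 + 0.3610 × 159.96855
= 61.211892 + 39.327429 + 57.748647 = 158.287968 amu

158.29 amu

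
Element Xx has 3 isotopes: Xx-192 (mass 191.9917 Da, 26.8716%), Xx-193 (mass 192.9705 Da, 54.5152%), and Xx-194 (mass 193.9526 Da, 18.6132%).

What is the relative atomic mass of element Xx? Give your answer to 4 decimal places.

Average mass = Σ (abundance × isotope mass) = 0.268716 × 191.9917 + 0.545152 × 192.9705 + 0.186132 × 193.9526
= 51.59124 + 105.19825 + 36.10079 = 192.89028 Da

192.8903 Da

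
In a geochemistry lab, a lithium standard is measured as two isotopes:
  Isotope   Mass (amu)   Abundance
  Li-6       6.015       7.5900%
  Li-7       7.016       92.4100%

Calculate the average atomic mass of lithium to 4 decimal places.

6.9400 amu

Average mass = Σ (abundance × isotope mass) = 0.075900 × 6.015 + 0.924100 × 7.016
= 0.45654 + 6.48349 = 6.94003 amu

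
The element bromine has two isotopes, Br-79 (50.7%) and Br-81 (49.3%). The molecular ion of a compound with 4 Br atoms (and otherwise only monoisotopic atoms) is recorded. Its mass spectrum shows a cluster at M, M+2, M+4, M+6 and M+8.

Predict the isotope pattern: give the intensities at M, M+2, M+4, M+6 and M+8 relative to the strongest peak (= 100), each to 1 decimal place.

The 4 Br atoms are independent, so intensities follow the terms of (0.507 + 0.493)^4.
P(M) = 0.507^4 = 0.066074
P(M+2) = 4 × 0.507^3 × 0.493^1 = 0.256999
P(M+4) = 6 × 0.507^2 × 0.493^2 = 0.374853
P(M+6) = 4 × 0.507^1 × 0.493^3 = 0.243001
P(M+8) = 0.493^4 = 0.059073
The M+4 peak is largest (0.374853); scaling to 100 gives 17.6 : 68.6 : 100.0 : 64.8 : 15.8.

17.6 : 68.6 : 100.0 : 64.8 : 15.8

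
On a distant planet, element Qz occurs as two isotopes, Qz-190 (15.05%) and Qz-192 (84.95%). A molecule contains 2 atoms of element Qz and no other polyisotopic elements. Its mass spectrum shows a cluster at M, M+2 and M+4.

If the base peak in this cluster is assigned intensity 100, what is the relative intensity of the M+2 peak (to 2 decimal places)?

(0.1505 + 0.8495)^2 gives M 0.0227, M+2 0.2557, M+4 0.7217; the largest is M+4.
P(M+4) = C(2,2) × 0.1505^0 × 0.8495^2 = 1 × 1.0000 × 0.72165025 = 0.721650 (base)
P(M+2) = C(2,1) × 0.1505^1 × 0.8495^1 = 2 × 0.1505 × 0.8495 = 0.255700
Relative intensity = 0.255700 / 0.721650 × 100 = 35.43

35.43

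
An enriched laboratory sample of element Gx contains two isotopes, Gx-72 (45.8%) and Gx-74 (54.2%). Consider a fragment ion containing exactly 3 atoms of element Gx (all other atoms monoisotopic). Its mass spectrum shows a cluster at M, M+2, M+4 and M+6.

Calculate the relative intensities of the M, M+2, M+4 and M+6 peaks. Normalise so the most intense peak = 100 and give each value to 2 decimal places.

The 3 Gx atoms are independent, so intensities follow the terms of (0.458 + 0.542)^3.
P(M) = 0.458^3 = 0.096072
P(M+2) = 3 × 0.458^2 × 0.542^1 = 0.341076
P(M+4) = 3 × 0.458^1 × 0.542^2 = 0.403632
P(M+6) = 0.542^3 = 0.159220
The M+4 peak is largest (0.403632); scaling to 100 gives 23.80 : 84.50 : 100.00 : 39.45.

23.80 : 84.50 : 100.00 : 39.45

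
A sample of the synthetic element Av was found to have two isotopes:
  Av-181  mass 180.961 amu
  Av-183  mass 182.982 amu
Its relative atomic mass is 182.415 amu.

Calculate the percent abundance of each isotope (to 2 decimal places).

Av-181: 28.06%, Av-183: 71.94%

Writing the weighted mean with unknown fraction x of Av-181:
180.961·x + 182.982·(1 − x) = 182.415
(180.961 − 182.982)·x = 182.415 − 182.982
x = -0.567 / -2.021 = 0.28055 → 28.06% Av-181, 71.94% Av-183.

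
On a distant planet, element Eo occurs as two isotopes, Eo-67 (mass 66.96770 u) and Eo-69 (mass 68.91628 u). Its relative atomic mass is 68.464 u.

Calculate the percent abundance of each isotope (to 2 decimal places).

Eo-67: 23.21%, Eo-69: 76.79%

With x = fraction of Eo-67 (so Eo-69 is 1 − x):
66.96770·x + 68.91628·(1 − x) = 68.464
(66.96770 − 68.91628)·x = 68.464 − 68.91628
x = -0.45228 / -1.94858 = 0.23211 → 23.21% Eo-67, 76.79% Eo-69.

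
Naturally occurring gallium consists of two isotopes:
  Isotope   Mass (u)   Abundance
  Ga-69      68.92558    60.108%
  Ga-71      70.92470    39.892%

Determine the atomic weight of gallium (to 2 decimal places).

The abundance-weighted mean is 0.60108 × 68.92558 + 0.39892 × 70.92470
= 41.429788 + 28.293281 = 69.723069 u

69.72 u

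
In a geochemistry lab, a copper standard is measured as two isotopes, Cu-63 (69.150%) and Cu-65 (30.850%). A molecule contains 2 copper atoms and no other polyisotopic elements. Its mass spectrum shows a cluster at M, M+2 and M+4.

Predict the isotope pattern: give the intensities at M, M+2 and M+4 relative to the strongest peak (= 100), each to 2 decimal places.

100.00 : 89.23 : 19.90

Each Cu atom is independently Cu-63 (p = 0.69150) or Cu-65 (q = 0.30850); the cluster is the binomial expansion (p + q)^2.
P(M) = 0.69150^2 = 0.478172
P(M+2) = 2 × 0.69150^1 × 0.30850^1 = 0.426656
P(M+4) = 0.30850^2 = 0.095172
The M peak is largest (0.478172); scaling to 100 gives 100.00 : 89.23 : 19.90.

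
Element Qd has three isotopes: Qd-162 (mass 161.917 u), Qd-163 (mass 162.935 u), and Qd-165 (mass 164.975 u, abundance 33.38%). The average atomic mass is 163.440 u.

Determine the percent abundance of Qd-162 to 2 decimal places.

17.28%

Let x and y be the fractions of Qd-162 and Qd-163. Then x + y = 1 − 0.3338 = 0.6662 and 161.917x + 162.935y = 163.440 − 0.3338×164.975 = 108.371345.
Substituting: 161.917x + 162.935(0.6662 − x) = 108.371345
(161.917 − 162.935)x = -0.175952  ⇒  x = 0.17284, y = 0.49336
Qd-162: 17.28%, Qd-163: 49.34%.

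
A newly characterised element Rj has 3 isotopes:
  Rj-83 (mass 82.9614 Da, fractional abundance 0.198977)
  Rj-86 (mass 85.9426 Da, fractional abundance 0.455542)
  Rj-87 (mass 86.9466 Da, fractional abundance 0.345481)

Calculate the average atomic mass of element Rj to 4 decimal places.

85.6963 Da

Average mass = Σ (abundance × isotope mass) = 0.198977 × 82.9614 + 0.455542 × 85.9426 + 0.345481 × 86.9466
= 16.50741 + 39.15046 + 30.03840 = 85.69627 Da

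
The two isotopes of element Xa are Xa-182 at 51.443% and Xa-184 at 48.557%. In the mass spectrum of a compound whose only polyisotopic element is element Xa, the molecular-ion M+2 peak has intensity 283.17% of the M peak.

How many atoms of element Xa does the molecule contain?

For n independent Xa atoms, I(M+2)/I(M) = n · (abundance Xa-184) / (abundance Xa-182) = n · 0.48557/0.51443.
n = 2.8317 × 0.51443/0.48557 = 3.00 ≈ 3

3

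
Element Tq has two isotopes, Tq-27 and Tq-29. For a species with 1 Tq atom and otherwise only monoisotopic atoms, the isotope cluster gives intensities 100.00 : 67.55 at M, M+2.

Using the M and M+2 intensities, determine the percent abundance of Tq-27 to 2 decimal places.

Write p for the Tq-27 fraction. I(M+2)/I(M) = [C(1,1)·p^0·(1−p)] / p^1 = 1·(1−p)/p = 67.55/100.00 = 0.6755
(1−p)/p = 0.6755/1 = 0.6755  ⇒  p = 1/(1 + 0.6755) = 0.5968
Tq-27: 59.68%, Tq-29: 40.32%.

59.68%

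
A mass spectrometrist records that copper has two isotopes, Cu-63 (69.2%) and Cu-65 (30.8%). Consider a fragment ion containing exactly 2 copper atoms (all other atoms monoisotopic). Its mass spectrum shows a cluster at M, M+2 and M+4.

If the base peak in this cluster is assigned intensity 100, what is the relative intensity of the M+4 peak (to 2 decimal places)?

19.81

Binomial terms of (0.692 + 0.308)^2: M 0.4789, M+2 0.4263, M+4 0.0949 → M is the base peak.
P(M) = C(2,0) × 0.692^2 × 0.308^0 = 1 × 0.478864 × 1.0000 = 0.478864 (base)
P(M+4) = C(2,2) × 0.692^0 × 0.308^2 = 1 × 1.0000 × 0.094864 = 0.094864
Relative intensity = 0.094864 / 0.478864 × 100 = 19.81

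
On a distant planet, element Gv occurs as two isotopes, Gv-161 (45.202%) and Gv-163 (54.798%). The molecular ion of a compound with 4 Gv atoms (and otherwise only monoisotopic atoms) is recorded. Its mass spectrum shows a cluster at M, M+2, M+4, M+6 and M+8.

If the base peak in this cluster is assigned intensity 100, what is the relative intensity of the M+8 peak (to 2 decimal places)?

24.49

Binomial terms of (0.45202 + 0.54798)^4: M 0.0417, M+2 0.2024, M+4 0.3681, M+6 0.2975, M+8 0.0902 → M+4 is the base peak.
P(M+4) = C(4,2) × 0.45202^2 × 0.54798^2 = 6 × 0.20432208 × 0.30028208 = 0.368126 (base)
P(M+8) = C(4,4) × 0.45202^0 × 0.54798^4 = 1 × 1.0000 × 0.09016933 = 0.090169
Relative intensity = 0.090169 / 0.368126 × 100 = 24.49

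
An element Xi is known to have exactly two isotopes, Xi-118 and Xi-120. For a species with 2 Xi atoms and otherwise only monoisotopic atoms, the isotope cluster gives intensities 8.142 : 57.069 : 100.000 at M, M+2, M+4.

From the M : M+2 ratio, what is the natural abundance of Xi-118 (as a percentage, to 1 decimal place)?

22.2%

If p is the fraction of Xi that is Xi-118, then I(M+2)/I(M) = [C(2,1)·p^1·(1−p)] / p^2 = 2·(1−p)/p = 57.069/8.142 = 7.0092
(1−p)/p = 7.0092/2 = 3.5046  ⇒  p = 1/(1 + 3.5046) = 0.2220
Xi-118: 22.2%, Xi-120: 77.8%.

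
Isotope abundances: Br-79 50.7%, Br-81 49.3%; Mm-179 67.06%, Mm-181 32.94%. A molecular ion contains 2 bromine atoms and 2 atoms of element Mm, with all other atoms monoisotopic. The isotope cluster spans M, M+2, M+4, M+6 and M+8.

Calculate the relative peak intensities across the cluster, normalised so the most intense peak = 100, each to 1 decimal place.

Bromine pattern (n=2): 0.257049 : 0.499902 : 0.243049
Element Mm pattern (n=2): 0.44970436 : 0.44179128 : 0.10850436
Convolve the two distributions (both contribute in 2-u steps):
  M: 0.257049×0.44970436 = 0.115596
  M+2: 0.257049×0.44179128 + 0.499902×0.44970436 = 0.338370
  M+4: 0.257049×0.10850436 + 0.499902×0.44179128 + 0.243049×0.44970436 = 0.358043
  M+6: 0.499902×0.10850436 + 0.243049×0.44179128 = 0.161618
  M+8: 0.243049×0.10850436 = 0.026372
Scale to base peak (0.358043) = 100: 32.3 : 94.5 : 100.0 : 45.1 : 7.4

32.3 : 94.5 : 100.0 : 45.1 : 7.4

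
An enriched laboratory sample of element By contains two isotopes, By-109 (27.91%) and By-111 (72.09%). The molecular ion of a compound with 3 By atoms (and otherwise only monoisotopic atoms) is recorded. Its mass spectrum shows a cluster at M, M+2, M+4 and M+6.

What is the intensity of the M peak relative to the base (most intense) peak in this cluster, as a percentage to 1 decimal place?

5.0%

(0.2791 + 0.7209)^3 gives M 0.0217, M+2 0.1685, M+4 0.4351, M+6 0.3746; the largest is M+4.
P(M+4) = C(3,2) × 0.2791^1 × 0.7209^2 = 3 × 0.2791 × 0.51969681 = 0.435142 (base)
P(M) = C(3,0) × 0.2791^3 × 0.7209^0 = 1 × 0.021741 × 1.0000 = 0.021741
Relative intensity = 0.021741 / 0.435142 × 100 = 5.0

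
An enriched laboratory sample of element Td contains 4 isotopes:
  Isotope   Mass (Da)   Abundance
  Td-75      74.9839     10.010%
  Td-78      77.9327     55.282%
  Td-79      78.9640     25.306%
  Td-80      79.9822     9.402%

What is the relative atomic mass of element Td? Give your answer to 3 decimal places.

78.091 Da

Ar = Σ fᵢ·mᵢ = 0.10010 × 74.9839 + 0.55282 × 77.9327 + 0.25306 × 78.9640 + 0.09402 × 79.9822
= 7.50589 + 43.08276 + 19.98263 + 7.51993 = 78.09121 Da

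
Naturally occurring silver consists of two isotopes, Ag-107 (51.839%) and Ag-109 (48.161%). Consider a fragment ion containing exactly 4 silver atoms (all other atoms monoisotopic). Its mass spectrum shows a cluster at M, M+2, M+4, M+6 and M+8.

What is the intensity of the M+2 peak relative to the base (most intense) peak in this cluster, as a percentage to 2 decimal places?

Term probabilities: M 0.0722, M+2 0.2684, M+4 0.3740, M+6 0.2316, M+8 0.0538. Base peak = M+4.
P(M+4) = C(4,2) × 0.51839^2 × 0.48161^2 = 6 × 0.26872819 × 0.23194819 = 0.373986 (base)
P(M+2) = C(4,1) × 0.51839^3 × 0.48161^1 = 4 × 0.13930601 × 0.48161 = 0.268365
Relative intensity = 0.268365 / 0.373986 × 100 = 71.76

71.76%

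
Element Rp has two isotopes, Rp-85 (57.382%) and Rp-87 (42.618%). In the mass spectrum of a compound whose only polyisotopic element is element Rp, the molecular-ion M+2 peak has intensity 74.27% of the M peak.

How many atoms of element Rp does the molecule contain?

The M+2/M ratio from n Rp atoms is n · q/p = n · 0.42618/0.57382.
n = 0.7427 × 0.57382/0.42618 = 1.00 ≈ 1

1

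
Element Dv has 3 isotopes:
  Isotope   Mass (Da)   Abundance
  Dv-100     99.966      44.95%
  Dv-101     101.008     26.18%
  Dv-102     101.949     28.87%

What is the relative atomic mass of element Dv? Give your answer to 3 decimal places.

100.811 Da

Ar = Σ fᵢ·mᵢ = 0.4495 × 99.966 + 0.2618 × 101.008 + 0.2887 × 101.949
= 44.9347 + 26.4439 + 29.4327 = 100.8113 Da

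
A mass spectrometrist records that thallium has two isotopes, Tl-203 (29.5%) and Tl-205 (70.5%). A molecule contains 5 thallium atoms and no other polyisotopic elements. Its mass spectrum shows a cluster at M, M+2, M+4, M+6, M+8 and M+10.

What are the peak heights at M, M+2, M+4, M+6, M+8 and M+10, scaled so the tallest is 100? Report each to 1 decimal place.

Each Tl atom is independently Tl-203 (p = 0.295) or Tl-205 (q = 0.705); the cluster is the binomial expansion (p + q)^5.
P(M) = 0.295^5 = 0.002234
P(M+2) = 5 × 0.295^4 × 0.705^1 = 0.026696
P(M+4) = 10 × 0.295^3 × 0.705^2 = 0.127598
P(M+6) = 10 × 0.295^2 × 0.705^3 = 0.304938
P(M+8) = 5 × 0.295^1 × 0.705^4 = 0.364375
P(M+10) = 0.705^5 = 0.174159
The M+8 peak is largest (0.364375); scaling to 100 gives 0.6 : 7.3 : 35.0 : 83.7 : 100.0 : 47.8.

0.6 : 7.3 : 35.0 : 83.7 : 100.0 : 47.8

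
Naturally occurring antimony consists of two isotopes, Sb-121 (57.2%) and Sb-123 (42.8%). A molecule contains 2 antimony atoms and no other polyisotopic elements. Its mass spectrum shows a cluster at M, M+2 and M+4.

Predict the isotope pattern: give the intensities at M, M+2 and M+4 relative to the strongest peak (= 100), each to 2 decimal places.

66.82 : 100.00 : 37.41

Each Sb atom is independently Sb-121 (p = 0.572) or Sb-123 (q = 0.428); the cluster is the binomial expansion (p + q)^2.
P(M) = 0.572^2 = 0.327184
P(M+2) = 2 × 0.572^1 × 0.428^1 = 0.489632
P(M+4) = 0.428^2 = 0.183184
The M+2 peak is largest (0.489632); scaling to 100 gives 66.82 : 100.00 : 37.41.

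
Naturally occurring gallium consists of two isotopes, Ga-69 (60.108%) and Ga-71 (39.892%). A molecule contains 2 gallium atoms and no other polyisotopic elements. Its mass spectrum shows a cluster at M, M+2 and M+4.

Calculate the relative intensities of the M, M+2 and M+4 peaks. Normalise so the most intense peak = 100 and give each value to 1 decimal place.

75.3 : 100.0 : 33.2

Expanding (0.60108 + 0.39892)^2:
P(M) = 0.60108^2 = 0.361297
P(M+2) = 2 × 0.60108^1 × 0.39892^1 = 0.479566
P(M+4) = 0.39892^2 = 0.159137
The M+2 peak is largest (0.479566); scaling to 100 gives 75.3 : 100.0 : 33.2.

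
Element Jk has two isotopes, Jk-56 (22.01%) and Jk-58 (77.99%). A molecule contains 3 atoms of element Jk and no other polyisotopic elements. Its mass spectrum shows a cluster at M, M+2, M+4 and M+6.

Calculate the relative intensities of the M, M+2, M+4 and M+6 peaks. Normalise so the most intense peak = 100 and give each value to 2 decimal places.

Expanding (0.2201 + 0.7799)^3:
P(M) = 0.2201^3 = 0.010663
P(M+2) = 3 × 0.2201^2 × 0.7799^1 = 0.113344
P(M+4) = 3 × 0.2201^1 × 0.7799^2 = 0.401624
P(M+6) = 0.7799^3 = 0.474370
The M+6 peak is largest (0.474370); scaling to 100 gives 2.25 : 23.89 : 84.66 : 100.00.

2.25 : 23.89 : 84.66 : 100.00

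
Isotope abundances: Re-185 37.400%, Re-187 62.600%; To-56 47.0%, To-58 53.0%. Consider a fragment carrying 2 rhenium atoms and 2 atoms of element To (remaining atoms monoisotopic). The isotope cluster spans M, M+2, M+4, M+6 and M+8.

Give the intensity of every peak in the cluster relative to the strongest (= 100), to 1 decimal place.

Rhenium pattern (n=2): 0.139876 : 0.468248 : 0.391876
Element To pattern (n=2): 0.2209 : 0.4982 : 0.2809
Convolve the two distributions (both contribute in 2-u steps):
  M: 0.139876×0.2209 = 0.030899
  M+2: 0.139876×0.4982 + 0.468248×0.2209 = 0.173122
  M+4: 0.139876×0.2809 + 0.468248×0.4982 + 0.391876×0.2209 = 0.359138
  M+6: 0.468248×0.2809 + 0.391876×0.4982 = 0.326763
  M+8: 0.391876×0.2809 = 0.110078
Scale to base peak (0.359138) = 100: 8.6 : 48.2 : 100.0 : 91.0 : 30.7

8.6 : 48.2 : 100.0 : 91.0 : 30.7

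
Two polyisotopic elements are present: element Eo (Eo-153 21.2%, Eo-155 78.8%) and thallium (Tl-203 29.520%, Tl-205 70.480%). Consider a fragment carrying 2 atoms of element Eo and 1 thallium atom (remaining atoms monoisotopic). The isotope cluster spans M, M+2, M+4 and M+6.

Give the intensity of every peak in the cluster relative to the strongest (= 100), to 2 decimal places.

Element Eo pattern (n=2): 0.044944 : 0.334112 : 0.620944
Thallium pattern (n=1): 0.2952 : 0.7048
Convolve the two distributions (both contribute in 2-u steps):
  M: 0.044944×0.2952 = 0.013267
  M+2: 0.044944×0.7048 + 0.334112×0.2952 = 0.130306
  M+4: 0.334112×0.7048 + 0.620944×0.2952 = 0.418785
  M+6: 0.620944×0.7048 = 0.437641
Scale to base peak (0.437641) = 100: 3.03 : 29.77 : 95.69 : 100.00

3.03 : 29.77 : 95.69 : 100.00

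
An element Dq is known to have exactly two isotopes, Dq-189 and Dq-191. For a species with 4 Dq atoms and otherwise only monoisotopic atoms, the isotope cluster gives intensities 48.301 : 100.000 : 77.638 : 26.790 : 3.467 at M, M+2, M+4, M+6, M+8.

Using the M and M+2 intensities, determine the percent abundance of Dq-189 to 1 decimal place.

Let p = fractional abundance of Dq-189. I(M+2)/I(M) = [C(4,1)·p^3·(1−p)] / p^4 = 4·(1−p)/p = 100.000/48.301 = 2.0704
(1−p)/p = 2.0704/4 = 0.5176  ⇒  p = 1/(1 + 0.5176) = 0.6589
Dq-189: 65.9%, Dq-191: 34.1%.

65.9%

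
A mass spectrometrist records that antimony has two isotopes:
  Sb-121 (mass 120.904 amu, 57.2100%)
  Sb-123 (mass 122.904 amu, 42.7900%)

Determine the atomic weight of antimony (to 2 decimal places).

Average mass = Σ (abundance × isotope mass) = 0.572100 × 120.904 + 0.427900 × 122.904
= 69.1692 + 52.5906 = 121.7598 amu

121.76 amu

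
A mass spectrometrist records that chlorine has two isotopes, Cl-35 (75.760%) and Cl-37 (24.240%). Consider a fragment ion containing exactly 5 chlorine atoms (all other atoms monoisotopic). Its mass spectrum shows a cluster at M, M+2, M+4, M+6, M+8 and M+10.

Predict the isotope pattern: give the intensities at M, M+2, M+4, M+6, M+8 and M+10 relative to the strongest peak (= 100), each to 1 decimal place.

62.5 : 100.0 : 64.0 : 20.5 : 3.3 : 0.2

Expanding (0.75760 + 0.24240)^5:
P(M) = 0.75760^5 = 0.249574
P(M+2) = 5 × 0.75760^4 × 0.24240^1 = 0.399266
P(M+4) = 10 × 0.75760^3 × 0.24240^2 = 0.255497
P(M+6) = 10 × 0.75760^2 × 0.24240^3 = 0.081748
P(M+8) = 5 × 0.75760^1 × 0.24240^4 = 0.013078
P(M+10) = 0.24240^5 = 0.000837
The M+2 peak is largest (0.399266); scaling to 100 gives 62.5 : 100.0 : 64.0 : 20.5 : 3.3 : 0.2.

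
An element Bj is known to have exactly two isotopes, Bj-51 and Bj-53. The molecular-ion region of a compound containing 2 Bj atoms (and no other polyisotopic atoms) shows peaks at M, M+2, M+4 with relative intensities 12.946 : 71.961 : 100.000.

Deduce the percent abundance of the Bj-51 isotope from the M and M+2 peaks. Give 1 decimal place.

Write p for the Bj-51 fraction. I(M+2)/I(M) = [C(2,1)·p^1·(1−p)] / p^2 = 2·(1−p)/p = 71.961/12.946 = 5.5586
(1−p)/p = 5.5586/2 = 2.7793  ⇒  p = 1/(1 + 2.7793) = 0.2646
Bj-51: 26.5%, Bj-53: 73.5%.

26.5%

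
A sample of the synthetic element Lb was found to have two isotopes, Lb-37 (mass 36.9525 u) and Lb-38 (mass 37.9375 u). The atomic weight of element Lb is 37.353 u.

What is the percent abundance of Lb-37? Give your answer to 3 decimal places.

59.340%

With x = fraction of Lb-37 (so Lb-38 is 1 − x):
36.9525·x + 37.9375·(1 − x) = 37.353
(36.9525 − 37.9375)·x = 37.353 − 37.9375
x = -0.5845 / -0.9850 = 0.59340 → 59.340% Lb-37, 40.660% Lb-38.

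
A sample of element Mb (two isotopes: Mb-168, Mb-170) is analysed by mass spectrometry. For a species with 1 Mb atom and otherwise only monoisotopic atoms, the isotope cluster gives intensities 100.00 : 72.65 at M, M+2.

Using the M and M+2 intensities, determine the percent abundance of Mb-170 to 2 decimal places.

42.08%

If p is the fraction of Mb that is Mb-168, then I(M+2)/I(M) = [C(1,1)·p^0·(1−p)] / p^1 = 1·(1−p)/p = 72.65/100.00 = 0.7265
(1−p)/p = 0.7265/1 = 0.7265  ⇒  p = 1/(1 + 0.7265) = 0.5792
Mb-168: 57.92%, Mb-170: 42.08%.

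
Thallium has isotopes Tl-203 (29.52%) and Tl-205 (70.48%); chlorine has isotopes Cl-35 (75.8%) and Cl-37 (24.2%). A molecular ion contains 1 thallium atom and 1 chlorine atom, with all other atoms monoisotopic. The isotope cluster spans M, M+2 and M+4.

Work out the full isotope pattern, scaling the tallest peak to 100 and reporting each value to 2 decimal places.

36.94 : 100.00 : 28.16

Thallium pattern (n=1): 0.2952 : 0.7048
Chlorine pattern (n=1): 0.7580 : 0.2420
Convolve the two distributions (both contribute in 2-u steps):
  M: 0.2952×0.7580 = 0.223762
  M+2: 0.2952×0.2420 + 0.7048×0.7580 = 0.605677
  M+4: 0.7048×0.2420 = 0.170562
Scale to base peak (0.605677) = 100: 36.94 : 100.00 : 28.16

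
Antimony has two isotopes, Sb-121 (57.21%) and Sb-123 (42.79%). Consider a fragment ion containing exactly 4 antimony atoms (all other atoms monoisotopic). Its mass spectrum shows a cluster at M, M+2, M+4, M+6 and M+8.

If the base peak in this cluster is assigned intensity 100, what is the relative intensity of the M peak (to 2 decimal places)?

29.79

(0.5721 + 0.4279)^4 gives M 0.1071, M+2 0.3205, M+4 0.3596, M+6 0.1793, M+8 0.0335; the largest is M+4.
P(M+4) = C(4,2) × 0.5721^2 × 0.4279^2 = 6 × 0.32729841 × 0.18309841 = 0.359567 (base)
P(M) = C(4,0) × 0.5721^4 × 0.4279^0 = 1 × 0.10712425 × 1.0000 = 0.107124
Relative intensity = 0.107124 / 0.359567 × 100 = 29.79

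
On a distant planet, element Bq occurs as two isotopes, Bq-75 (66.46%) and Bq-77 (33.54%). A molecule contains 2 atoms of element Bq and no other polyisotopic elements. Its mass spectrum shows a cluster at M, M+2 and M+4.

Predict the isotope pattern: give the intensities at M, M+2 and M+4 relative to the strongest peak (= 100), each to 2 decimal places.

99.08 : 100.00 : 25.23

Expanding (0.6646 + 0.3354)^2:
P(M) = 0.6646^2 = 0.441693
P(M+2) = 2 × 0.6646^1 × 0.3354^1 = 0.445814
P(M+4) = 0.3354^2 = 0.112493
The M+2 peak is largest (0.445814); scaling to 100 gives 99.08 : 100.00 : 25.23.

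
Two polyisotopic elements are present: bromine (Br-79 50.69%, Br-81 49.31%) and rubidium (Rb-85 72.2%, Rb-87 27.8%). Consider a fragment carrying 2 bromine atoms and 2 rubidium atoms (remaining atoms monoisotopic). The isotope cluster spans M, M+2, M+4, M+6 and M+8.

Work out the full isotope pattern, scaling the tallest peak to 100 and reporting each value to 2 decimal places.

36.82 : 100.00 : 95.48 : 37.46 : 5.17

Bromine pattern (n=2): 0.25694761 : 0.49990478 : 0.24314761
Rubidium pattern (n=2): 0.521284 : 0.401432 : 0.077284
Convolve the two distributions (both contribute in 2-u steps):
  M: 0.25694761×0.521284 = 0.133943
  M+2: 0.25694761×0.401432 + 0.49990478×0.521284 = 0.363739
  M+4: 0.25694761×0.077284 + 0.49990478×0.401432 + 0.24314761×0.521284 = 0.347285
  M+6: 0.49990478×0.077284 + 0.24314761×0.401432 = 0.136242
  M+8: 0.24314761×0.077284 = 0.018791
Scale to base peak (0.363739) = 100: 36.82 : 100.00 : 95.48 : 37.46 : 5.17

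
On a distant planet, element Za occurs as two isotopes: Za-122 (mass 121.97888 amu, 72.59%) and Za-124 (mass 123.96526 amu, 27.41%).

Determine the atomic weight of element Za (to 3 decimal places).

122.523 amu

Weight each isotope mass by its fractional abundance: 0.7259 × 121.97888 + 0.2741 × 123.96526
= 88.544469 + 33.978878 = 122.523347 amu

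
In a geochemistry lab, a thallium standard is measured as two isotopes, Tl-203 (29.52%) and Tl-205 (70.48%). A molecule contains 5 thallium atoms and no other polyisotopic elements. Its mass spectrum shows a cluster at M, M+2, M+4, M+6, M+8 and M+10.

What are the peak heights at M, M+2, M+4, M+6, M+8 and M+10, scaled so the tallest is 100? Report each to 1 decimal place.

0.6 : 7.3 : 35.1 : 83.8 : 100.0 : 47.8

Expanding (0.2952 + 0.7048)^5:
P(M) = 0.2952^5 = 0.002242
P(M+2) = 5 × 0.2952^4 × 0.7048^1 = 0.026761
P(M+4) = 10 × 0.2952^3 × 0.7048^2 = 0.127785
P(M+6) = 10 × 0.2952^2 × 0.7048^3 = 0.305092
P(M+8) = 5 × 0.2952^1 × 0.7048^4 = 0.364208
P(M+10) = 0.7048^5 = 0.173912
The M+8 peak is largest (0.364208); scaling to 100 gives 0.6 : 7.3 : 35.1 : 83.8 : 100.0 : 47.8.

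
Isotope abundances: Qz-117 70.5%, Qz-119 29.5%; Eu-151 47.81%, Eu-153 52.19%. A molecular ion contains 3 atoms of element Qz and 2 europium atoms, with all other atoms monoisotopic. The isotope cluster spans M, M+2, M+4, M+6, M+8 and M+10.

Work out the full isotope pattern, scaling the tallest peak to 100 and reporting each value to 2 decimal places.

Element Qz pattern (n=3): 0.35040262 : 0.43986713 : 0.18405788 : 0.02567238
Europium pattern (n=2): 0.22857961 : 0.49904078 : 0.27237961
Convolve the two distributions (both contribute in 2-u steps):
  M: 0.35040262×0.22857961 = 0.080095
  M+2: 0.35040262×0.49904078 + 0.43986713×0.22857961 = 0.275410
  M+4: 0.35040262×0.27237961 + 0.43986713×0.49904078 + 0.18405788×0.22857961 = 0.357026
  M+6: 0.43986713×0.27237961 + 0.18405788×0.49904078 + 0.02567238×0.22857961 = 0.217531
  M+8: 0.18405788×0.27237961 + 0.02567238×0.49904078 = 0.062945
  M+10: 0.02567238×0.27237961 = 0.006993
Scale to base peak (0.357026) = 100: 22.43 : 77.14 : 100.00 : 60.93 : 17.63 : 1.96

22.43 : 77.14 : 100.00 : 60.93 : 17.63 : 1.96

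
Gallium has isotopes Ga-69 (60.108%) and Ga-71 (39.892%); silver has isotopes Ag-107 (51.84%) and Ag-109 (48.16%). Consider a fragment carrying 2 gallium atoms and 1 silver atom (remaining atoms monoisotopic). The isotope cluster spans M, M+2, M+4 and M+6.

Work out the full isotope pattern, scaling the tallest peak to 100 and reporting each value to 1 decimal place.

Gallium pattern (n=2): 0.36129717 : 0.47956567 : 0.15913717
Silver pattern (n=1): 0.5184 : 0.4816
Convolve the two distributions (both contribute in 2-u steps):
  M: 0.36129717×0.5184 = 0.187296
  M+2: 0.36129717×0.4816 + 0.47956567×0.5184 = 0.422608
  M+4: 0.47956567×0.4816 + 0.15913717×0.5184 = 0.313456
  M+6: 0.15913717×0.4816 = 0.076640
Scale to base peak (0.422608) = 100: 44.3 : 100.0 : 74.2 : 18.1

44.3 : 100.0 : 74.2 : 18.1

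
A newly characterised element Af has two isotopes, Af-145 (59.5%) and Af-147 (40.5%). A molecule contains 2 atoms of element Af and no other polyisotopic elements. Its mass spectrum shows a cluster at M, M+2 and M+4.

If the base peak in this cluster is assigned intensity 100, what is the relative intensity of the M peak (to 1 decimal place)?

Binomial terms of (0.595 + 0.405)^2: M 0.3540, M+2 0.4819, M+4 0.1640 → M+2 is the base peak.
P(M+2) = C(2,1) × 0.595^1 × 0.405^1 = 2 × 0.5950 × 0.4050 = 0.481950 (base)
P(M) = C(2,0) × 0.595^2 × 0.405^0 = 1 × 0.354025 × 1.0000 = 0.354025
Relative intensity = 0.354025 / 0.481950 × 100 = 73.5

73.5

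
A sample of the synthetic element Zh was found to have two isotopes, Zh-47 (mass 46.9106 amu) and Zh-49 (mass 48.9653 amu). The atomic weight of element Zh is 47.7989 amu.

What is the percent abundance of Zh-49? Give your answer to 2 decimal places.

With x = fraction of Zh-47 (so Zh-49 is 1 − x):
46.9106·x + 48.9653·(1 − x) = 47.7989
(46.9106 − 48.9653)·x = 47.7989 − 48.9653
x = -1.1664 / -2.0547 = 0.56767 → 56.77% Zh-47, 43.23% Zh-49.

43.23%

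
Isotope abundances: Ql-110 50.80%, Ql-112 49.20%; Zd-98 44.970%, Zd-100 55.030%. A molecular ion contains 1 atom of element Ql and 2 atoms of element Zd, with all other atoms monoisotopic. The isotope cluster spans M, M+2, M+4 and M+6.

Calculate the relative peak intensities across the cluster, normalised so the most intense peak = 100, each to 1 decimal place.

25.9 : 88.3 : 100.0 : 37.5

Element Ql pattern (n=1): 0.5080 : 0.4920
Element Zd pattern (n=2): 0.20223009 : 0.49493982 : 0.30283009
Convolve the two distributions (both contribute in 2-u steps):
  M: 0.5080×0.20223009 = 0.102733
  M+2: 0.5080×0.49493982 + 0.4920×0.20223009 = 0.350927
  M+4: 0.5080×0.30283009 + 0.4920×0.49493982 = 0.397348
  M+6: 0.4920×0.30283009 = 0.148992
Scale to base peak (0.397348) = 100: 25.9 : 88.3 : 100.0 : 37.5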